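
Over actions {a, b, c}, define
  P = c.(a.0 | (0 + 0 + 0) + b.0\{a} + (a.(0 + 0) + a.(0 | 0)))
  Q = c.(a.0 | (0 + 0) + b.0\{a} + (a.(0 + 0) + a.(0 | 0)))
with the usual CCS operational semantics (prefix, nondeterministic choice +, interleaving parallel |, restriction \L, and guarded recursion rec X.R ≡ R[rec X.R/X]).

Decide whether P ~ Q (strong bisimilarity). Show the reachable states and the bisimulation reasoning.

LTS(P): 6 reachable states
  s0 = c.(a.0 | (0 + 0 + 0) + b.0\{a} + (a.(0 + 0) + a.(0 | 0))) :: --c--▸ s1
  s1 = a.0 | (0 + 0 + 0) + b.0\{a} + (a.(0 + 0) + a.(0 | 0)) :: --a--▸ s2, --a--▸ s3, --a--▸ s4, --b--▸ s5
  s2 = 0 + 0 :: ∅
  s3 = 0 | (0 + 0 + 0) :: ∅
  s4 = 0 | 0 :: ∅
  s5 = 0\{a} :: ∅
LTS(Q): 6 reachable states
  t0 = c.(a.0 | (0 + 0) + b.0\{a} + (a.(0 + 0) + a.(0 | 0))) :: --c--▸ t1
  t1 = a.0 | (0 + 0) + b.0\{a} + (a.(0 + 0) + a.(0 | 0)) :: --a--▸ t2, --a--▸ t3, --a--▸ t4, --b--▸ t5
  t2 = 0 + 0 :: ∅
  t3 = 0 | (0 + 0) :: ∅
  t4 = 0 | 0 :: ∅
  t5 = 0\{a} :: ∅
Bisimilarity quotient blocks:
  B0 = {s0, t0}
  B1 = {s1, t1}
  B2 = {s2, s3, s4, s5, t2, t3, t4, t5}
s0 ∈ B0, t0 ∈ B0 → same block

bisimilar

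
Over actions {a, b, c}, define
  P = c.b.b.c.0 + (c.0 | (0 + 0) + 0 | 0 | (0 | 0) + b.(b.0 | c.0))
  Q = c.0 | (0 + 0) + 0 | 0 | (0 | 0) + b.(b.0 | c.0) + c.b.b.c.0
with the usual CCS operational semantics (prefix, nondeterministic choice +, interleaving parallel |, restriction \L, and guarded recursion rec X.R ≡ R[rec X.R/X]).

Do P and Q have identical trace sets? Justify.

YES

Reachable graph of P (10 states):
  p0 = c.b.b.c.0 + (c.0 | (0 + 0) + 0 | 0 | (0 | 0) + b.(b.0 | c.0)) | —b→ p1, —c→ p2, —c→ p3
  p1 = b.0 | c.0 | —b→ p4, —c→ p5
  p2 = 0 | (0 + 0) | ∅
  p3 = b.b.c.0 | —b→ p6
  p4 = 0 | c.0 | —c→ p7
  p5 = b.0 | 0 | —b→ p7
  p6 = b.c.0 | —b→ p8
  p7 = 0 | 0 | ∅
  p8 = c.0 | —c→ p9
  p9 = 0 | ∅
Reachable graph of Q (10 states):
  q0 = c.0 | (0 + 0) + 0 | 0 | (0 | 0) + b.(b.0 | c.0) + c.b.b.c.0 | —b→ q1, —c→ q2, —c→ q3
  q1 = b.0 | c.0 | —b→ q4, —c→ q5
  q2 = 0 | (0 + 0) | ∅
  q3 = b.b.c.0 | —b→ q6
  q4 = 0 | c.0 | —c→ q7
  q5 = b.0 | 0 | —b→ q7
  q6 = b.c.0 | —b→ q8
  q7 = 0 | 0 | ∅
  q8 = c.0 | —c→ q9
  q9 = 0 | ∅
Partition-refinement fixed point:
  B0 = {p0, q0}
  B1 = {p2, p7, p9, q2, q7, q9}
  B2 = {p3, q3}
  B3 = {p6, q6}
  B4 = {p4, p8, q4, q8}
  B5 = {p1, q1}
  B6 = {p5, q5}
p0 ∈ B0, q0 ∈ B0 → same block
Bisimilar ⇒ trace-equivalent.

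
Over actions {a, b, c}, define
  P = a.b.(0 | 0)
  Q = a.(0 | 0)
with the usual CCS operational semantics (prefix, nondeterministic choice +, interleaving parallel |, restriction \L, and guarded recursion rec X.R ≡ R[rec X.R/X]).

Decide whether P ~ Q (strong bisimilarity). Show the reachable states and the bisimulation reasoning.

P's transition system — 3 states:
  p0 = a.b.(0 | 0) has moves =a=> p1
  p1 = b.(0 | 0) has moves =b=> p2
  p2 = 0 | 0 has moves (no moves)
Q's transition system — 2 states:
  q0 = a.(0 | 0) has moves =a=> q1
  q1 = 0 | 0 has moves (no moves)
Bisimilarity quotient blocks:
  B0 = {p0}
  B1 = {p1}
  B2 = {p2, q1}
  B3 = {q0}
p0 ∈ B0, q0 ∈ B3 → different blocks

not bisimilar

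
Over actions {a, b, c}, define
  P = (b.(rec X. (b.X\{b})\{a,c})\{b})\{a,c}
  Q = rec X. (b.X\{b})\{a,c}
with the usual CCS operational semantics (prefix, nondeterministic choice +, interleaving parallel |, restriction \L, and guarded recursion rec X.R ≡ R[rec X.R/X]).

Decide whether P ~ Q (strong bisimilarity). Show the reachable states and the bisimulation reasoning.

Reachable graph of P (2 states):
  p0 = (b.(rec X. (b.X\{b})\{a,c})\{b})\{a,c} | ··b··> p1
  p1 = (rec X. (b.X\{b})\{a,c})\{b}\{a,c} | stopped
Reachable graph of Q (2 states):
  q0 = rec X. (b.X\{b})\{a,c} | ··b··> q1
  q1 = (rec X. (b.X\{b})\{a,c})\{b}\{a,c} | stopped
Partition-refinement fixed point:
  B0 = {p0, q0}
  B1 = {p1, q1}
p0 ∈ B0, q0 ∈ B0 → same block

P ~ Q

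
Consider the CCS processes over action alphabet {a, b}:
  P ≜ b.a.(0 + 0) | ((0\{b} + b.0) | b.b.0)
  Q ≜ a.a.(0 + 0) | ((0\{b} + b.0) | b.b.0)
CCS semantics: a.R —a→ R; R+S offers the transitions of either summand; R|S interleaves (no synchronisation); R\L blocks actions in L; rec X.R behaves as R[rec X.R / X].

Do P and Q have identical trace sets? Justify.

NO — witness ⟨bbbb⟩

P's transition system — 18 states:
  p0 = b.a.(0 + 0) | ((0\{b} + b.0) | b.b.0) :: —b→ p1, —b→ p2, —b→ p3
  p1 = a.(0 + 0) | ((0\{b} + b.0) | b.b.0) :: —a→ p4, —b→ p5, —b→ p6
  p2 = b.a.(0 + 0) | ((0\{b} + b.0) | b.0) :: —b→ p5, —b→ p7, —b→ p8
  p3 = b.a.(0 + 0) | (0 | b.b.0) :: —b→ p6, —b→ p8
  p4 = (0 + 0) | ((0\{b} + b.0) | b.b.0) :: —b→ p10, —b→ p9
  p5 = a.(0 + 0) | ((0\{b} + b.0) | b.0) :: —a→ p9, —b→ p11, —b→ p12
  p6 = a.(0 + 0) | (0 | b.b.0) :: —a→ p10, —b→ p12
  p7 = b.a.(0 + 0) | ((0\{b} + b.0) | 0) :: —b→ p11, —b→ p13
  p8 = b.a.(0 + 0) | (0 | b.0) :: —b→ p12, —b→ p13
  p9 = (0 + 0) | ((0\{b} + b.0) | b.0) :: —b→ p14, —b→ p15
  p10 = (0 + 0) | (0 | b.b.0) :: —b→ p15
  p11 = a.(0 + 0) | ((0\{b} + b.0) | 0) :: —a→ p14, —b→ p16
  p12 = a.(0 + 0) | (0 | b.0) :: —a→ p15, —b→ p16
  p13 = b.a.(0 + 0) | (0 | 0) :: —b→ p16
  p14 = (0 + 0) | ((0\{b} + b.0) | 0) :: —b→ p17
  p15 = (0 + 0) | (0 | b.0) :: —b→ p17
  p16 = a.(0 + 0) | (0 | 0) :: —a→ p17
  p17 = (0 + 0) | (0 | 0) :: ·
Q's transition system — 18 states:
  q0 = a.a.(0 + 0) | ((0\{b} + b.0) | b.b.0) :: —a→ q1, —b→ q2, —b→ q3
  q1 = a.(0 + 0) | ((0\{b} + b.0) | b.b.0) :: —a→ q4, —b→ q5, —b→ q6
  q2 = a.a.(0 + 0) | ((0\{b} + b.0) | b.0) :: —a→ q5, —b→ q7, —b→ q8
  q3 = a.a.(0 + 0) | (0 | b.b.0) :: —a→ q6, —b→ q8
  q4 = (0 + 0) | ((0\{b} + b.0) | b.b.0) :: —b→ q10, —b→ q9
  q5 = a.(0 + 0) | ((0\{b} + b.0) | b.0) :: —a→ q9, —b→ q11, —b→ q12
  q6 = a.(0 + 0) | (0 | b.b.0) :: —a→ q10, —b→ q12
  q7 = a.a.(0 + 0) | ((0\{b} + b.0) | 0) :: —a→ q11, —b→ q13
  q8 = a.a.(0 + 0) | (0 | b.0) :: —a→ q12, —b→ q13
  q9 = (0 + 0) | ((0\{b} + b.0) | b.0) :: —b→ q14, —b→ q15
  q10 = (0 + 0) | (0 | b.b.0) :: —b→ q15
  q11 = a.(0 + 0) | ((0\{b} + b.0) | 0) :: —a→ q14, —b→ q16
  q12 = a.(0 + 0) | (0 | b.0) :: —a→ q15, —b→ q16
  q13 = a.a.(0 + 0) | (0 | 0) :: —a→ q16
  q14 = (0 + 0) | ((0\{b} + b.0) | 0) :: —b→ q17
  q15 = (0 + 0) | (0 | b.0) :: —b→ q17
  q16 = a.(0 + 0) | (0 | 0) :: —a→ q17
  q17 = (0 + 0) | (0 | 0) :: ·
Executing bbbb from P (initial set {p0}):
  step 1 (b): {p1, p2, p3}
  step 2 (b): {p5, p6, p7, p8}
  step 3 (b): {p11, p12, p13}
  step 4 (b): {p16}
  P completes σ.
Executing bbbb from Q (initial set {q0}):
  step 1 (b): {q2, q3}
  step 2 (b): {q7, q8}
  step 3 (b): {q13}
  step 4 (b): ∅  — Q cannot continue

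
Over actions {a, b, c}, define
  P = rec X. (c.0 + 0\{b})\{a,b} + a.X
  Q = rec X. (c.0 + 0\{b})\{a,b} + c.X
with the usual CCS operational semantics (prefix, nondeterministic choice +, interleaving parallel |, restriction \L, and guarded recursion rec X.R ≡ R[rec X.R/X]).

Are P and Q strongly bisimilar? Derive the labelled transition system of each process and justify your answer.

Reachable graph of P (2 states):
  s0 = rec X. (c.0 + 0\{b})\{a,b} + a.X ⊢ =a=> s0, =c=> s1
  s1 = 0\{a,b} ⊢ ∅
Reachable graph of Q (2 states):
  t0 = rec X. (c.0 + 0\{b})\{a,b} + c.X ⊢ =c=> t0, =c=> t1
  t1 = 0\{a,b} ⊢ ∅
Partition-refinement fixed point:
  B0 = {s0}
  B1 = {s1, t1}
  B2 = {t0}
s0 ∈ B0, t0 ∈ B2 → different blocks

NO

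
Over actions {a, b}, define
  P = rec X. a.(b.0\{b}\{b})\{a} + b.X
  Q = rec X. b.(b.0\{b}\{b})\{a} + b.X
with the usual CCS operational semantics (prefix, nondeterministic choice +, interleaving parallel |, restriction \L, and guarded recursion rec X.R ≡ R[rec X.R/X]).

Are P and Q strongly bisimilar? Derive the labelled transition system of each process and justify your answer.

not bisimilar

P's transition system — 3 states:
  m0 = rec X. a.(b.0\{b}\{b})\{a} + b.X ⊢ --a--▸ m1, --b--▸ m0
  m1 = (b.0\{b}\{b})\{a} ⊢ --b--▸ m2
  m2 = 0\{b}\{b}\{a} ⊢ stopped
Q's transition system — 3 states:
  n0 = rec X. b.(b.0\{b}\{b})\{a} + b.X ⊢ --b--▸ n0, --b--▸ n1
  n1 = (b.0\{b}\{b})\{a} ⊢ --b--▸ n2
  n2 = 0\{b}\{b}\{a} ⊢ stopped
Coarsest stable partition (strong bisimilarity classes):
  B0 = {m0}
  B1 = {m1, n1}
  B2 = {m2, n2}
  B3 = {n0}
m0 ∈ B0, n0 ∈ B3 → different blocks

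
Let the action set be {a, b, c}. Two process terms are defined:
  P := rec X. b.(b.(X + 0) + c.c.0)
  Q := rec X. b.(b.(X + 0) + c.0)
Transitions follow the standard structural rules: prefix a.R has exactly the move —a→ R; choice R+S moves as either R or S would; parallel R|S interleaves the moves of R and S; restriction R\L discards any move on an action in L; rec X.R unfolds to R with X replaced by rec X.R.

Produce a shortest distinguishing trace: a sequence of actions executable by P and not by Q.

bcc

Reachable graph of P (5 states):
  m0 = rec X. b.(b.(X + 0) + c.c.0) → =b=> m1
  m1 = b.((rec X. b.(b.(X + 0) + c.c.0)) + 0) + c.c.0 → =b=> m2, =c=> m3
  m2 = (rec X. b.(b.(X + 0) + c.c.0)) + 0 → =b=> m1
  m3 = c.0 → =c=> m4
  m4 = 0 → deadlocked
Reachable graph of Q (4 states):
  n0 = rec X. b.(b.(X + 0) + c.0) → =b=> n1
  n1 = b.((rec X. b.(b.(X + 0) + c.0)) + 0) + c.0 → =b=> n2, =c=> n3
  n2 = (rec X. b.(b.(X + 0) + c.0)) + 0 → =b=> n1
  n3 = 0 → deadlocked
Trace ⟨bcc⟩ through P, begin at {m0}:
  step 1 (b): {m1}
  step 2 (c): {m3}
  step 3 (c): {m4}
  P completes σ.
Trace ⟨bcc⟩ through Q, begin at {n0}:
  step 1 (b): {n1}
  step 2 (c): {n3}
  step 3 (c): ∅  — Q cannot continue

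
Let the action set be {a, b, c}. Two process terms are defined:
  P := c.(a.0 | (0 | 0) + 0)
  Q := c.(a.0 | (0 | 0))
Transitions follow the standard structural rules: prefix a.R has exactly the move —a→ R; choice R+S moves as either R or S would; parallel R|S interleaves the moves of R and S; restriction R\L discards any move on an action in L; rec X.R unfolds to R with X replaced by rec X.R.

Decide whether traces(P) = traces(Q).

Reachable graph of P (3 states):
  u0 = c.(a.0 | (0 | 0) + 0) has moves -c-> u1
  u1 = a.0 | (0 | 0) + 0 has moves -a-> u2
  u2 = 0 | (0 | 0) has moves stopped
Reachable graph of Q (3 states):
  v0 = c.(a.0 | (0 | 0)) has moves -c-> v1
  v1 = a.0 | (0 | 0) has moves -a-> v2
  v2 = 0 | (0 | 0) has moves stopped
Partition-refinement fixed point:
  B0 = {u0, v0}
  B1 = {u1, v1}
  B2 = {u2, v2}
u0 ∈ B0, v0 ∈ B0 → same block
Bisimilar ⇒ trace-equivalent.

traces(P) = traces(Q)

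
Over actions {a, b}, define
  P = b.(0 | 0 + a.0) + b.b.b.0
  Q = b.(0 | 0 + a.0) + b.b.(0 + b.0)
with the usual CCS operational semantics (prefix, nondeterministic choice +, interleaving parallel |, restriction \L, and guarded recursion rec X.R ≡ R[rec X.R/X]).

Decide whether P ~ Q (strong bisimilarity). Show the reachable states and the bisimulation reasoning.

YES

P's transition system — 5 states:
  u0 = b.(0 | 0 + a.0) + b.b.b.0 ⊢ ··b··> u1, ··b··> u2
  u1 = 0 | 0 + a.0 ⊢ ··a··> u3
  u2 = b.b.0 ⊢ ··b··> u4
  u3 = 0 ⊢ (no moves)
  u4 = b.0 ⊢ ··b··> u3
Q's transition system — 5 states:
  v0 = b.(0 | 0 + a.0) + b.b.(0 + b.0) ⊢ ··b··> v1, ··b··> v2
  v1 = 0 | 0 + a.0 ⊢ ··a··> v3
  v2 = b.(0 + b.0) ⊢ ··b··> v4
  v3 = 0 ⊢ (no moves)
  v4 = 0 + b.0 ⊢ ··b··> v3
Partition-refinement fixed point:
  B0 = {u0, v0}
  B1 = {u2, v2}
  B2 = {u4, v4}
  B3 = {u3, v3}
  B4 = {u1, v1}
u0 ∈ B0, v0 ∈ B0 → same block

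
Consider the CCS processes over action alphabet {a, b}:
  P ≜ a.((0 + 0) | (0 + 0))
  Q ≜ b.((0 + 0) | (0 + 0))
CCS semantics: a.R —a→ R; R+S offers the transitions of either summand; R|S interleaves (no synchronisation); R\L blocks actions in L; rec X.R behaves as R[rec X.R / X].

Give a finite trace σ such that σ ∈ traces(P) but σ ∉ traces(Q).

P's transition system — 2 states:
  p0 = a.((0 + 0) | (0 + 0)) has moves —a→ p1
  p1 = (0 + 0) | (0 + 0) has moves ∅
Q's transition system — 2 states:
  q0 = b.((0 + 0) | (0 + 0)) has moves —b→ q1
  q1 = (0 + 0) | (0 + 0) has moves ∅
Trace ⟨a⟩ through P, begin at {p0}:
  after a @ step 1: {p1}
  ✓ P
Trace ⟨a⟩ through Q, begin at {q0}:
  after a @ step 1: no successor for Q

a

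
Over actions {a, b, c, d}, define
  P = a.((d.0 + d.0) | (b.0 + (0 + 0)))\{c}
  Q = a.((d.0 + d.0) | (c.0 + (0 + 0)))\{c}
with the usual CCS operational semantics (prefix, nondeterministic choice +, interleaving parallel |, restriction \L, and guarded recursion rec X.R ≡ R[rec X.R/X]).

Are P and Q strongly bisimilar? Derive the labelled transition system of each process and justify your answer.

LTS(P): 5 reachable states
  m0 = a.((d.0 + d.0) | (b.0 + (0 + 0)))\{c} → ··a··> m1
  m1 = ((d.0 + d.0) | (b.0 + (0 + 0)))\{c} → ··b··> m2, ··d··> m3
  m2 = ((d.0 + d.0) | 0)\{c} → ··d··> m4
  m3 = (0 | (b.0 + (0 + 0)))\{c} → ··b··> m4
  m4 = (0 | 0)\{c} → deadlocked
LTS(Q): 3 reachable states
  n0 = a.((d.0 + d.0) | (c.0 + (0 + 0)))\{c} → ··a··> n1
  n1 = ((d.0 + d.0) | (c.0 + (0 + 0)))\{c} → ··d··> n2
  n2 = (0 | (c.0 + (0 + 0)))\{c} → deadlocked
Partition-refinement fixed point:
  B0 = {m0}
  B1 = {m1}
  B2 = {m2, n1}
  B3 = {m4, n2}
  B4 = {m3}
  B5 = {n0}
m0 ∈ B0, n0 ∈ B5 → different blocks

NO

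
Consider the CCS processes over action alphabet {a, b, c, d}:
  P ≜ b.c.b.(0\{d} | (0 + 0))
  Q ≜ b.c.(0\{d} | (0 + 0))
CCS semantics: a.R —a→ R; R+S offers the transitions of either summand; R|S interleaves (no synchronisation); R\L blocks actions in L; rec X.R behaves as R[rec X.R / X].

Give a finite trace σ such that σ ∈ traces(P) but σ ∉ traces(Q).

P's transition system — 4 states:
  m0 = b.c.b.(0\{d} | (0 + 0)) :: -b-> m1
  m1 = c.b.(0\{d} | (0 + 0)) :: -c-> m2
  m2 = b.(0\{d} | (0 + 0)) :: -b-> m3
  m3 = 0\{d} | (0 + 0) :: ∅
Q's transition system — 3 states:
  n0 = b.c.(0\{d} | (0 + 0)) :: -b-> n1
  n1 = c.(0\{d} | (0 + 0)) :: -c-> n2
  n2 = 0\{d} | (0 + 0) :: ∅
Run σ = ⟨bcb⟩ on P: start {m0}
  [1] b ⇒ {m1}
  [2] c ⇒ {m2}
  [3] b ⇒ {m3}
  — P admits the full trace.
Run σ = ⟨bcb⟩ on Q: start {n0}
  [1] b ⇒ {n1}
  [2] c ⇒ {n2}
  [3] b ⇒ ∅ (Q stuck)

bcb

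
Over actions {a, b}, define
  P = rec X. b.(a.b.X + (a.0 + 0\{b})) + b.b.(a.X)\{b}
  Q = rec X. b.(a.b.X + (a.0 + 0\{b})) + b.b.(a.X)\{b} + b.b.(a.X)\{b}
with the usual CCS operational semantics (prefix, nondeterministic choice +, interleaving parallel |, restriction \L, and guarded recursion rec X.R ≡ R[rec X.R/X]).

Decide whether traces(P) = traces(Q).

traces(P) = traces(Q)

LTS(P): 7 reachable states
  p0 = rec X. b.(a.b.X + (a.0 + 0\{b})) + b.b.(a.X)\{b} → ··b··> p1, ··b··> p2
  p1 = a.b.(rec X. b.(a.b.X + (a.0 + 0\{b})) + b.b.(a.X)\{b}) + (a.0 + 0\{b}) → ··a··> p3, ··a··> p4
  p2 = b.(a.(rec X. b.(a.b.X + (a.0 + 0\{b})) + b.b.(a.X)\{b}))\{b} → ··b··> p5
  p3 = 0 → stopped
  p4 = b.(rec X. b.(a.b.X + (a.0 + 0\{b})) + b.b.(a.X)\{b}) → ··b··> p0
  p5 = (a.(rec X. b.(a.b.X + (a.0 + 0\{b})) + b.b.(a.X)\{b}))\{b} → ··a··> p6
  p6 = (rec X. b.(a.b.X + (a.0 + 0\{b})) + b.b.(a.X)\{b})\{b} → stopped
LTS(Q): 7 reachable states
  q0 = rec X. b.(a.b.X + (a.0 + 0\{b})) + b.b.(a.X)\{b} + b.b.(a.X)\{b} → ··b··> q1, ··b··> q2
  q1 = a.b.(rec X. b.(a.b.X + (a.0 + 0\{b})) + b.b.(a.X)\{b} + b.b.(a.X)\{b}) + (a.0 + 0\{b}) → ··a··> q3, ··a··> q4
  q2 = b.(a.(rec X. b.(a.b.X + (a.0 + 0\{b})) + b.b.(a.X)\{b} + b.b.(a.X)\{b}))\{b} → ··b··> q5
  q3 = 0 → stopped
  q4 = b.(rec X. b.(a.b.X + (a.0 + 0\{b})) + b.b.(a.X)\{b} + b.b.(a.X)\{b}) → ··b··> q0
  q5 = (a.(rec X. b.(a.b.X + (a.0 + 0\{b})) + b.b.(a.X)\{b} + b.b.(a.X)\{b}))\{b} → ··a··> q6
  q6 = (rec X. b.(a.b.X + (a.0 + 0\{b})) + b.b.(a.X)\{b} + b.b.(a.X)\{b})\{b} → stopped
Partition-refinement fixed point:
  B0 = {p0, q0}
  B1 = {p2, q2}
  B2 = {p5, q5}
  B3 = {p3, p6, q3, q6}
  B4 = {p1, q1}
  B5 = {p4, q4}
p0 ∈ B0, q0 ∈ B0 → same block
Bisimilar ⇒ trace-equivalent.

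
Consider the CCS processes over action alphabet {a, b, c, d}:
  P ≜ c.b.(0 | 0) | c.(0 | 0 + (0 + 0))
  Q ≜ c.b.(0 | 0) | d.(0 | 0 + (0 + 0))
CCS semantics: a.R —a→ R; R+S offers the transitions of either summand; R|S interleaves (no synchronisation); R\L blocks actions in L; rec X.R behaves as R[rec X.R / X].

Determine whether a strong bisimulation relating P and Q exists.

P's transition system — 6 states:
  m0 = c.b.(0 | 0) | c.(0 | 0 + (0 + 0)) | ··c··> m1, ··c··> m2
  m1 = b.(0 | 0) | c.(0 | 0 + (0 + 0)) | ··b··> m3, ··c··> m4
  m2 = c.b.(0 | 0) | (0 | 0 + (0 + 0)) | ··c··> m4
  m3 = 0 | 0 | c.(0 | 0 + (0 + 0)) | ··c··> m5
  m4 = b.(0 | 0) | (0 | 0 + (0 + 0)) | ··b··> m5
  m5 = 0 | 0 | (0 | 0 + (0 + 0)) | ·
Q's transition system — 6 states:
  n0 = c.b.(0 | 0) | d.(0 | 0 + (0 + 0)) | ··c··> n1, ··d··> n2
  n1 = b.(0 | 0) | d.(0 | 0 + (0 + 0)) | ··b··> n3, ··d··> n4
  n2 = c.b.(0 | 0) | (0 | 0 + (0 + 0)) | ··c··> n4
  n3 = 0 | 0 | d.(0 | 0 + (0 + 0)) | ··d··> n5
  n4 = b.(0 | 0) | (0 | 0 + (0 + 0)) | ··b··> n5
  n5 = 0 | 0 | (0 | 0 + (0 + 0)) | ·
Coarsest stable partition (strong bisimilarity classes):
  B0 = {m0}
  B1 = {m1}
  B2 = {m4, n4}
  B3 = {m5, n5}
  B4 = {m3}
  B5 = {m2, n2}
  B6 = {n0}
  B7 = {n1}
  B8 = {n3}
m0 ∈ B0, n0 ∈ B6 → different blocks

P ≁ Q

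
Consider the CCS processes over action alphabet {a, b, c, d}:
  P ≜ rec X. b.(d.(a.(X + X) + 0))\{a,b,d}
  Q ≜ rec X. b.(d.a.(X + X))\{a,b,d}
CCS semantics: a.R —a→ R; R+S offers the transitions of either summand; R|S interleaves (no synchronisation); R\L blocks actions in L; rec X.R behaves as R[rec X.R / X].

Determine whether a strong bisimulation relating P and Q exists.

P ~ Q

Reachable graph of P (2 states):
  m0 = rec X. b.(d.(a.(X + X) + 0))\{a,b,d} ⊢ ··b··> m1
  m1 = (d.(a.((rec X. b.(d.(a.(X + X) + 0))\{a,b,d}) + (rec X. b.(d.(a.(X + X) + 0))\{a,b,d})) + 0))\{a,b,d} ⊢ ·
Reachable graph of Q (2 states):
  n0 = rec X. b.(d.a.(X + X))\{a,b,d} ⊢ ··b··> n1
  n1 = (d.a.((rec X. b.(d.a.(X + X))\{a,b,d}) + (rec X. b.(d.a.(X + X))\{a,b,d})))\{a,b,d} ⊢ ·
Partition-refinement fixed point:
  B0 = {m0, n0}
  B1 = {m1, n1}
m0 ∈ B0, n0 ∈ B0 → same block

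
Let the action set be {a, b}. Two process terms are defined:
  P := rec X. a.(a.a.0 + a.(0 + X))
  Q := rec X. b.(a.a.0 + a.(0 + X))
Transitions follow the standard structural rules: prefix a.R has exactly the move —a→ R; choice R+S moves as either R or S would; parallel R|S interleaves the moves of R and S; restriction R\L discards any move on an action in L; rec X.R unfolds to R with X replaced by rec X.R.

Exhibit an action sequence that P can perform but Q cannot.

Reachable graph of P (5 states):
  m0 = rec X. a.(a.a.0 + a.(0 + X)) | --a--▸ m1
  m1 = a.a.0 + a.(0 + (rec X. a.(a.a.0 + a.(0 + X)))) | --a--▸ m2, --a--▸ m3
  m2 = 0 + (rec X. a.(a.a.0 + a.(0 + X))) | --a--▸ m1
  m3 = a.0 | --a--▸ m4
  m4 = 0 | (no moves)
Reachable graph of Q (5 states):
  n0 = rec X. b.(a.a.0 + a.(0 + X)) | --b--▸ n1
  n1 = a.a.0 + a.(0 + (rec X. b.(a.a.0 + a.(0 + X)))) | --a--▸ n2, --a--▸ n3
  n2 = 0 + (rec X. b.(a.a.0 + a.(0 + X))) | --b--▸ n1
  n3 = a.0 | --a--▸ n4
  n4 = 0 | (no moves)
Run σ = ⟨a⟩ on P: start {m0}
  [1] a ⇒ {m1}
  P completes σ.
Run σ = ⟨a⟩ on Q: start {n0}
  [1] a ⇒ ∅ (Q stuck)

a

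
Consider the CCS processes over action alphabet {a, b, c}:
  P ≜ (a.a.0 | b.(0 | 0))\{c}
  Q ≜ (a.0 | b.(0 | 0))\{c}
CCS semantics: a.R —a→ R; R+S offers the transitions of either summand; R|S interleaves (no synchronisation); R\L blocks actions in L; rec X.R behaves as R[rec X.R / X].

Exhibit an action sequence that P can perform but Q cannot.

Reachable graph of P (6 states):
  p0 = (a.a.0 | b.(0 | 0))\{c} :: -a-> p1, -b-> p2
  p1 = (a.0 | b.(0 | 0))\{c} :: -a-> p3, -b-> p4
  p2 = (a.a.0 | (0 | 0))\{c} :: -a-> p4
  p3 = (0 | b.(0 | 0))\{c} :: -b-> p5
  p4 = (a.0 | (0 | 0))\{c} :: -a-> p5
  p5 = (0 | (0 | 0))\{c} :: deadlocked
Reachable graph of Q (4 states):
  q0 = (a.0 | b.(0 | 0))\{c} :: -a-> q1, -b-> q2
  q1 = (0 | b.(0 | 0))\{c} :: -b-> q3
  q2 = (a.0 | (0 | 0))\{c} :: -a-> q3
  q3 = (0 | (0 | 0))\{c} :: deadlocked
Executing aa from P (initial set {p0}):
  after a @ step 1: {p1}
  after a @ step 2: {p3}
  — P admits the full trace.
Executing aa from Q (initial set {q0}):
  after a @ step 1: {q1}
  after a @ step 2: ∅  — Q cannot continue

aa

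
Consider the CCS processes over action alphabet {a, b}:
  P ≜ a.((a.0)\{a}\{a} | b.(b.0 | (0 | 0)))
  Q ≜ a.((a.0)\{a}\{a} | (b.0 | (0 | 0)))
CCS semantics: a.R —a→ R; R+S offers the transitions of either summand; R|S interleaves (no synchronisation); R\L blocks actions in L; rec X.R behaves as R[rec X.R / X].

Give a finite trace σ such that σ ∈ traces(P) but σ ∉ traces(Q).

abb

Reachable graph of P (4 states):
  m0 = a.((a.0)\{a}\{a} | b.(b.0 | (0 | 0))) ⊢ —a→ m1
  m1 = (a.0)\{a}\{a} | b.(b.0 | (0 | 0)) ⊢ —b→ m2
  m2 = (a.0)\{a}\{a} | (b.0 | (0 | 0)) ⊢ —b→ m3
  m3 = (a.0)\{a}\{a} | (0 | (0 | 0)) ⊢ (no moves)
Reachable graph of Q (3 states):
  n0 = a.((a.0)\{a}\{a} | (b.0 | (0 | 0))) ⊢ —a→ n1
  n1 = (a.0)\{a}\{a} | (b.0 | (0 | 0)) ⊢ —b→ n2
  n2 = (a.0)\{a}\{a} | (0 | (0 | 0)) ⊢ (no moves)
Run σ = ⟨abb⟩ on P: start {m0}
  after a @ step 1: {m1}
  after b @ step 2: {m2}
  after b @ step 3: {m3}
  ✓ P
Run σ = ⟨abb⟩ on Q: start {n0}
  after a @ step 1: {n1}
  after b @ step 2: {n2}
  after b @ step 3: ∅ (Q stuck)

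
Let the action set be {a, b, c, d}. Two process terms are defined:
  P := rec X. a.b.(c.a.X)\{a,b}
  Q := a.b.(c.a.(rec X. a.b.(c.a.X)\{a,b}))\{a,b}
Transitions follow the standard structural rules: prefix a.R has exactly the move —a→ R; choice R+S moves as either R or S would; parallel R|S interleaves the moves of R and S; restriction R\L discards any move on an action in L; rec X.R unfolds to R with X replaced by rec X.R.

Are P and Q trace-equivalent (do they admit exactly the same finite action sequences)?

traces(P) = traces(Q)

P's transition system — 4 states:
  u0 = rec X. a.b.(c.a.X)\{a,b} :: -a-> u1
  u1 = b.(c.a.(rec X. a.b.(c.a.X)\{a,b}))\{a,b} :: -b-> u2
  u2 = (c.a.(rec X. a.b.(c.a.X)\{a,b}))\{a,b} :: -c-> u3
  u3 = (a.(rec X. a.b.(c.a.X)\{a,b}))\{a,b} :: ∅
Q's transition system — 4 states:
  v0 = a.b.(c.a.(rec X. a.b.(c.a.X)\{a,b}))\{a,b} :: -a-> v1
  v1 = b.(c.a.(rec X. a.b.(c.a.X)\{a,b}))\{a,b} :: -b-> v2
  v2 = (c.a.(rec X. a.b.(c.a.X)\{a,b}))\{a,b} :: -c-> v3
  v3 = (a.(rec X. a.b.(c.a.X)\{a,b}))\{a,b} :: ∅
Partition-refinement fixed point:
  B0 = {u0, v0}
  B1 = {u1, v1}
  B2 = {u2, v2}
  B3 = {u3, v3}
u0 ∈ B0, v0 ∈ B0 → same block
Bisimilar ⇒ trace-equivalent.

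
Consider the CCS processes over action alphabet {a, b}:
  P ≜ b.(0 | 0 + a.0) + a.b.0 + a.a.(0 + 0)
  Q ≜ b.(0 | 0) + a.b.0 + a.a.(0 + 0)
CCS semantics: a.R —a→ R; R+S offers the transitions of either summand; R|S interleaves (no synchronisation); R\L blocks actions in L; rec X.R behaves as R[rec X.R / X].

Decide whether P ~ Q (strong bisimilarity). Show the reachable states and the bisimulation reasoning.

LTS(P): 6 reachable states
  s0 = b.(0 | 0 + a.0) + a.b.0 + a.a.(0 + 0) → -a-> s1, -a-> s2, -b-> s3
  s1 = a.(0 + 0) → -a-> s4
  s2 = b.0 → -b-> s5
  s3 = 0 | 0 + a.0 → -a-> s5
  s4 = 0 + 0 → stopped
  s5 = 0 → stopped
LTS(Q): 6 reachable states
  t0 = b.(0 | 0) + a.b.0 + a.a.(0 + 0) → -a-> t1, -a-> t2, -b-> t3
  t1 = a.(0 + 0) → -a-> t4
  t2 = b.0 → -b-> t5
  t3 = 0 | 0 → stopped
  t4 = 0 + 0 → stopped
  t5 = 0 → stopped
Coarsest stable partition (strong bisimilarity classes):
  B0 = {s0}
  B1 = {s1, s3, t1}
  B2 = {s4, s5, t3, t4, t5}
  B3 = {s2, t2}
  B4 = {t0}
s0 ∈ B0, t0 ∈ B4 → different blocks

not bisimilar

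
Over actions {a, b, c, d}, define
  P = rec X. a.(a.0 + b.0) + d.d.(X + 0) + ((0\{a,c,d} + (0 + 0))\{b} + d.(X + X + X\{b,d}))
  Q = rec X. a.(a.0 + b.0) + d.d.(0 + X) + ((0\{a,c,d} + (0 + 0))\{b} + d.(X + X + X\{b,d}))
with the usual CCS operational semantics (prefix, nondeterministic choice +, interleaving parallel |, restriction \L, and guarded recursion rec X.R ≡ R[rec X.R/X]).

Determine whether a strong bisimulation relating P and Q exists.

LTS(P): 8 reachable states
  m0 = rec X. a.(a.0 + b.0) + d.d.(X + 0) + ((0\{a,c,d} + (0 + 0))\{b} + d.(X + X + X\{b,d})) → -a-> m1, -d-> m2, -d-> m3
  m1 = a.0 + b.0 → -a-> m4, -b-> m4
  m2 = (rec X. a.(a.0 + b.0) + d.d.(X + 0) + ((0\{a,c,d} + (0 + 0))\{b} + d.(X + X + X\{b,d}))) + (rec X. a.(a.0 + b.0) + d.d.(X + 0) + ((0\{a,c,d} + (0 + 0))\{b} + d.(X + X + X\{b,d}))) + (rec X. a.(a.0 + b.0) + d.d.(X + 0) + ((0\{a,c,d} + (0 + 0))\{b} + d.(X + X + X\{b,d})))\{b,d} → -a-> m1, -a-> m5, -d-> m2, -d-> m3
  m3 = d.((rec X. a.(a.0 + b.0) + d.d.(X + 0) + ((0\{a,c,d} + (0 + 0))\{b} + d.(X + X + X\{b,d}))) + 0) → -d-> m6
  m4 = 0 → ·
  m5 = (a.0 + b.0)\{b,d} → -a-> m7
  m6 = (rec X. a.(a.0 + b.0) + d.d.(X + 0) + ((0\{a,c,d} + (0 + 0))\{b} + d.(X + X + X\{b,d}))) + 0 → -a-> m1, -d-> m2, -d-> m3
  m7 = 0\{b,d} → ·
LTS(Q): 8 reachable states
  n0 = rec X. a.(a.0 + b.0) + d.d.(0 + X) + ((0\{a,c,d} + (0 + 0))\{b} + d.(X + X + X\{b,d})) → -a-> n1, -d-> n2, -d-> n3
  n1 = a.0 + b.0 → -a-> n4, -b-> n4
  n2 = (rec X. a.(a.0 + b.0) + d.d.(0 + X) + ((0\{a,c,d} + (0 + 0))\{b} + d.(X + X + X\{b,d}))) + (rec X. a.(a.0 + b.0) + d.d.(0 + X) + ((0\{a,c,d} + (0 + 0))\{b} + d.(X + X + X\{b,d}))) + (rec X. a.(a.0 + b.0) + d.d.(0 + X) + ((0\{a,c,d} + (0 + 0))\{b} + d.(X + X + X\{b,d})))\{b,d} → -a-> n1, -a-> n5, -d-> n2, -d-> n3
  n3 = d.(0 + (rec X. a.(a.0 + b.0) + d.d.(0 + X) + ((0\{a,c,d} + (0 + 0))\{b} + d.(X + X + X\{b,d})))) → -d-> n6
  n4 = 0 → ·
  n5 = (a.0 + b.0)\{b,d} → -a-> n7
  n6 = 0 + (rec X. a.(a.0 + b.0) + d.d.(0 + X) + ((0\{a,c,d} + (0 + 0))\{b} + d.(X + X + X\{b,d}))) → -a-> n1, -d-> n2, -d-> n3
  n7 = 0\{b,d} → ·
Bisimilarity quotient blocks:
  B0 = {m0, m6, n0, n6}
  B1 = {m1, n1}
  B2 = {m4, m7, n4, n7}
  B3 = {m3, n3}
  B4 = {m2, n2}
  B5 = {m5, n5}
m0 ∈ B0, n0 ∈ B0 → same block

YES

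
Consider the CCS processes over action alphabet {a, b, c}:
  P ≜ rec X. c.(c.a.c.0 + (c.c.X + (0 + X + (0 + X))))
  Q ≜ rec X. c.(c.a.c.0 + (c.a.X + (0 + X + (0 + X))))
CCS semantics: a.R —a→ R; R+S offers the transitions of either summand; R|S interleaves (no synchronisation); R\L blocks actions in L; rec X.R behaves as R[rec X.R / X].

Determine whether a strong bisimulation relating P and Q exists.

Reachable graph of P (6 states):
  p0 = rec X. c.(c.a.c.0 + (c.c.X + (0 + X + (0 + X)))) has moves ··c··> p1
  p1 = c.a.c.0 + (c.c.(rec X. c.(c.a.c.0 + (c.c.X + (0 + X + (0 + X))))) + (0 + (rec X. c.(c.a.c.0 + (c.c.X + (0 + X + (0 + X))))) + (0 + (rec X. c.(c.a.c.0 + (c.c.X + (0 + X + (0 + X)))))))) has moves ··c··> p1, ··c··> p2, ··c··> p3
  p2 = a.c.0 has moves ··a··> p4
  p3 = c.(rec X. c.(c.a.c.0 + (c.c.X + (0 + X + (0 + X))))) has moves ··c··> p0
  p4 = c.0 has moves ··c··> p5
  p5 = 0 has moves deadlocked
Reachable graph of Q (6 states):
  q0 = rec X. c.(c.a.c.0 + (c.a.X + (0 + X + (0 + X)))) has moves ··c··> q1
  q1 = c.a.c.0 + (c.a.(rec X. c.(c.a.c.0 + (c.a.X + (0 + X + (0 + X))))) + (0 + (rec X. c.(c.a.c.0 + (c.a.X + (0 + X + (0 + X))))) + (0 + (rec X. c.(c.a.c.0 + (c.a.X + (0 + X + (0 + X)))))))) has moves ··c··> q1, ··c··> q2, ··c··> q3
  q2 = a.(rec X. c.(c.a.c.0 + (c.a.X + (0 + X + (0 + X))))) has moves ··a··> q0
  q3 = a.c.0 has moves ··a··> q4
  q4 = c.0 has moves ··c··> q5
  q5 = 0 has moves deadlocked
Partition-refinement fixed point:
  B0 = {p0}
  B1 = {p1}
  B2 = {p2, q3}
  B3 = {p4, q4}
  B4 = {p5, q5}
  B5 = {p3}
  B6 = {q0}
  B7 = {q1}
  B8 = {q2}
p0 ∈ B0, q0 ∈ B6 → different blocks

NO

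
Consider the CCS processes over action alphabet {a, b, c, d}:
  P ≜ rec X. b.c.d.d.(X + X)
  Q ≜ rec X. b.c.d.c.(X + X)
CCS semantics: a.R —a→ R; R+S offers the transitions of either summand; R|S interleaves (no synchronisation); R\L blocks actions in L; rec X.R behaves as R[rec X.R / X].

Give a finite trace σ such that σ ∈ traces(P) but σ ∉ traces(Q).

bcdd

Reachable graph of P (5 states):
  p0 = rec X. b.c.d.d.(X + X) | —b→ p1
  p1 = c.d.d.((rec X. b.c.d.d.(X + X)) + (rec X. b.c.d.d.(X + X))) | —c→ p2
  p2 = d.d.((rec X. b.c.d.d.(X + X)) + (rec X. b.c.d.d.(X + X))) | —d→ p3
  p3 = d.((rec X. b.c.d.d.(X + X)) + (rec X. b.c.d.d.(X + X))) | —d→ p4
  p4 = (rec X. b.c.d.d.(X + X)) + (rec X. b.c.d.d.(X + X)) | —b→ p1
Reachable graph of Q (5 states):
  q0 = rec X. b.c.d.c.(X + X) | —b→ q1
  q1 = c.d.c.((rec X. b.c.d.c.(X + X)) + (rec X. b.c.d.c.(X + X))) | —c→ q2
  q2 = d.c.((rec X. b.c.d.c.(X + X)) + (rec X. b.c.d.c.(X + X))) | —d→ q3
  q3 = c.((rec X. b.c.d.c.(X + X)) + (rec X. b.c.d.c.(X + X))) | —c→ q4
  q4 = (rec X. b.c.d.c.(X + X)) + (rec X. b.c.d.c.(X + X)) | —b→ q1
Trace ⟨bcdd⟩ through P, begin at {p0}:
  [1] b ⇒ {p1}
  [2] c ⇒ {p2}
  [3] d ⇒ {p3}
  [4] d ⇒ {p4}
  P completes σ.
Trace ⟨bcdd⟩ through Q, begin at {q0}:
  [1] b ⇒ {q1}
  [2] c ⇒ {q2}
  [3] d ⇒ {q3}
  [4] d ⇒ ∅ (Q stuck)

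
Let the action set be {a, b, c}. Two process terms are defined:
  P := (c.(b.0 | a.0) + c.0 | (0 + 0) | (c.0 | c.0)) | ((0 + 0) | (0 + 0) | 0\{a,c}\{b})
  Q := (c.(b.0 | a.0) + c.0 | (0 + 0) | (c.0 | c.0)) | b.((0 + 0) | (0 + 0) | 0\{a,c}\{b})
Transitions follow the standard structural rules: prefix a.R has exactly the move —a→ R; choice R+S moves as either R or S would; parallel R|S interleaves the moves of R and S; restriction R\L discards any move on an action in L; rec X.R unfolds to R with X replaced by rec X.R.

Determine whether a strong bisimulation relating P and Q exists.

NO

LTS(P): 12 reachable states
  p0 = (c.(b.0 | a.0) + c.0 | (0 + 0) | (c.0 | c.0)) | ((0 + 0) | (0 + 0) | 0\{a,c}\{b}) :: --c--▸ p1, --c--▸ p2, --c--▸ p3, --c--▸ p4
  p1 = 0 | (0 + 0) | (c.0 | c.0) | ((0 + 0) | (0 + 0) | 0\{a,c}\{b}) :: --c--▸ p5, --c--▸ p6
  p2 = b.0 | a.0 | ((0 + 0) | (0 + 0) | 0\{a,c}\{b}) :: --a--▸ p7, --b--▸ p8
  p3 = c.0 | (0 + 0) | (0 | c.0) | ((0 + 0) | (0 + 0) | 0\{a,c}\{b}) :: --c--▸ p5, --c--▸ p9
  p4 = c.0 | (0 + 0) | (c.0 | 0) | ((0 + 0) | (0 + 0) | 0\{a,c}\{b}) :: --c--▸ p6, --c--▸ p9
  p5 = 0 | (0 + 0) | (0 | c.0) | ((0 + 0) | (0 + 0) | 0\{a,c}\{b}) :: --c--▸ p10
  p6 = 0 | (0 + 0) | (c.0 | 0) | ((0 + 0) | (0 + 0) | 0\{a,c}\{b}) :: --c--▸ p10
  p7 = b.0 | 0 | ((0 + 0) | (0 + 0) | 0\{a,c}\{b}) :: --b--▸ p11
  p8 = 0 | a.0 | ((0 + 0) | (0 + 0) | 0\{a,c}\{b}) :: --a--▸ p11
  p9 = c.0 | (0 + 0) | (0 | 0) | ((0 + 0) | (0 + 0) | 0\{a,c}\{b}) :: --c--▸ p10
  p10 = 0 | (0 + 0) | (0 | 0) | ((0 + 0) | (0 + 0) | 0\{a,c}\{b}) :: stopped
  p11 = 0 | 0 | ((0 + 0) | (0 + 0) | 0\{a,c}\{b}) :: stopped
LTS(Q): 24 reachable states
  q0 = (c.(b.0 | a.0) + c.0 | (0 + 0) | (c.0 | c.0)) | b.((0 + 0) | (0 + 0) | 0\{a,c}\{b}) :: --b--▸ q1, --c--▸ q2, --c--▸ q3, --c--▸ q4, --c--▸ q5
  q1 = (c.(b.0 | a.0) + c.0 | (0 + 0) | (c.0 | c.0)) | ((0 + 0) | (0 + 0) | 0\{a,c}\{b}) :: --c--▸ q6, --c--▸ q7, --c--▸ q8, --c--▸ q9
  q2 = 0 | (0 + 0) | (c.0 | c.0) | b.((0 + 0) | (0 + 0) | 0\{a,c}\{b}) :: --b--▸ q6, --c--▸ q10, --c--▸ q11
  q3 = b.0 | a.0 | b.((0 + 0) | (0 + 0) | 0\{a,c}\{b}) :: --a--▸ q12, --b--▸ q13, --b--▸ q7
  q4 = c.0 | (0 + 0) | (0 | c.0) | b.((0 + 0) | (0 + 0) | 0\{a,c}\{b}) :: --b--▸ q8, --c--▸ q10, --c--▸ q14
  q5 = c.0 | (0 + 0) | (c.0 | 0) | b.((0 + 0) | (0 + 0) | 0\{a,c}\{b}) :: --b--▸ q9, --c--▸ q11, --c--▸ q14
  q6 = 0 | (0 + 0) | (c.0 | c.0) | ((0 + 0) | (0 + 0) | 0\{a,c}\{b}) :: --c--▸ q15, --c--▸ q16
  q7 = b.0 | a.0 | ((0 + 0) | (0 + 0) | 0\{a,c}\{b}) :: --a--▸ q17, --b--▸ q18
  q8 = c.0 | (0 + 0) | (0 | c.0) | ((0 + 0) | (0 + 0) | 0\{a,c}\{b}) :: --c--▸ q15, --c--▸ q19
  q9 = c.0 | (0 + 0) | (c.0 | 0) | ((0 + 0) | (0 + 0) | 0\{a,c}\{b}) :: --c--▸ q16, --c--▸ q19
  q10 = 0 | (0 + 0) | (0 | c.0) | b.((0 + 0) | (0 + 0) | 0\{a,c}\{b}) :: --b--▸ q15, --c--▸ q20
  q11 = 0 | (0 + 0) | (c.0 | 0) | b.((0 + 0) | (0 + 0) | 0\{a,c}\{b}) :: --b--▸ q16, --c--▸ q20
  q12 = b.0 | 0 | b.((0 + 0) | (0 + 0) | 0\{a,c}\{b}) :: --b--▸ q17, --b--▸ q21
  q13 = 0 | a.0 | b.((0 + 0) | (0 + 0) | 0\{a,c}\{b}) :: --a--▸ q21, --b--▸ q18
  q14 = c.0 | (0 + 0) | (0 | 0) | b.((0 + 0) | (0 + 0) | 0\{a,c}\{b}) :: --b--▸ q19, --c--▸ q20
  q15 = 0 | (0 + 0) | (0 | c.0) | ((0 + 0) | (0 + 0) | 0\{a,c}\{b}) :: --c--▸ q22
  q16 = 0 | (0 + 0) | (c.0 | 0) | ((0 + 0) | (0 + 0) | 0\{a,c}\{b}) :: --c--▸ q22
  q17 = b.0 | 0 | ((0 + 0) | (0 + 0) | 0\{a,c}\{b}) :: --b--▸ q23
  q18 = 0 | a.0 | ((0 + 0) | (0 + 0) | 0\{a,c}\{b}) :: --a--▸ q23
  q19 = c.0 | (0 + 0) | (0 | 0) | ((0 + 0) | (0 + 0) | 0\{a,c}\{b}) :: --c--▸ q22
  q20 = 0 | (0 + 0) | (0 | 0) | b.((0 + 0) | (0 + 0) | 0\{a,c}\{b}) :: --b--▸ q22
  q21 = 0 | 0 | b.((0 + 0) | (0 + 0) | 0\{a,c}\{b}) :: --b--▸ q23
  q22 = 0 | (0 + 0) | (0 | 0) | ((0 + 0) | (0 + 0) | 0\{a,c}\{b}) :: stopped
  q23 = 0 | 0 | ((0 + 0) | (0 + 0) | 0\{a,c}\{b}) :: stopped
Coarsest stable partition (strong bisimilarity classes):
  B0 = {p0, q1}
  B1 = {p1, p3, p4, q6, q8, q9}
  B2 = {p5, p6, p9, q15, q16, q19}
  B3 = {p10, p11, q22, q23}
  B4 = {p2, q13, q7}
  B5 = {p8, q18}
  B6 = {p7, q17, q20, q21}
  B7 = {q0}
  B8 = {q2, q4, q5}
  B9 = {q10, q11, q14}
  B10 = {q3}
  B11 = {q12}
p0 ∈ B0, q0 ∈ B7 → different blocks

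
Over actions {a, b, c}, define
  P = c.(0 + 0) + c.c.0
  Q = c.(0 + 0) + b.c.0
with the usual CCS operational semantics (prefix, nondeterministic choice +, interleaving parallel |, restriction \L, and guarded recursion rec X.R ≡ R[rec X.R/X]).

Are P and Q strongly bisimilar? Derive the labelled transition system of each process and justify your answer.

Reachable graph of P (4 states):
  s0 = c.(0 + 0) + c.c.0 ⊢ --c--▸ s1, --c--▸ s2
  s1 = 0 + 0 ⊢ (no moves)
  s2 = c.0 ⊢ --c--▸ s3
  s3 = 0 ⊢ (no moves)
Reachable graph of Q (4 states):
  t0 = c.(0 + 0) + b.c.0 ⊢ --b--▸ t1, --c--▸ t2
  t1 = c.0 ⊢ --c--▸ t3
  t2 = 0 + 0 ⊢ (no moves)
  t3 = 0 ⊢ (no moves)
Partition-refinement fixed point:
  B0 = {s0}
  B1 = {s2, t1}
  B2 = {s1, s3, t2, t3}
  B3 = {t0}
s0 ∈ B0, t0 ∈ B3 → different blocks

P ≁ Q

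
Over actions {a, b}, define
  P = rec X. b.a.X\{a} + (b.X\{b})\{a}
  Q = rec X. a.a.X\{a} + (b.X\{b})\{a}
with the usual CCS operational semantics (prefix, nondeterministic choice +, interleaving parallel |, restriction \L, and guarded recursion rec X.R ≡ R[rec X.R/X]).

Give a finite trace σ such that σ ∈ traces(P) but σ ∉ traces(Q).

LTS(P): 6 reachable states
  s0 = rec X. b.a.X\{a} + (b.X\{b})\{a} ⊢ -b-> s1, -b-> s2
  s1 = (rec X. b.a.X\{a} + (b.X\{b})\{a})\{b}\{a} ⊢ ∅
  s2 = a.(rec X. b.a.X\{a} + (b.X\{b})\{a})\{a} ⊢ -a-> s3
  s3 = (rec X. b.a.X\{a} + (b.X\{b})\{a})\{a} ⊢ -b-> s4, -b-> s5
  s4 = (a.(rec X. b.a.X\{a} + (b.X\{b})\{a})\{a})\{a} ⊢ ∅
  s5 = (rec X. b.a.X\{a} + (b.X\{b})\{a})\{b}\{a}\{a} ⊢ ∅
LTS(Q): 5 reachable states
  t0 = rec X. a.a.X\{a} + (b.X\{b})\{a} ⊢ -a-> t1, -b-> t2
  t1 = a.(rec X. a.a.X\{a} + (b.X\{b})\{a})\{a} ⊢ -a-> t3
  t2 = (rec X. a.a.X\{a} + (b.X\{b})\{a})\{b}\{a} ⊢ ∅
  t3 = (rec X. a.a.X\{a} + (b.X\{b})\{a})\{a} ⊢ -b-> t4
  t4 = (rec X. a.a.X\{a} + (b.X\{b})\{a})\{b}\{a}\{a} ⊢ ∅
Executing ba from P (initial set {s0}):
  after b @ step 1: {s1, s2}
  after a @ step 2: {s3}
  — P admits the full trace.
Executing ba from Q (initial set {t0}):
  after b @ step 1: {t2}
  after a @ step 2: ∅ (Q stuck)

ba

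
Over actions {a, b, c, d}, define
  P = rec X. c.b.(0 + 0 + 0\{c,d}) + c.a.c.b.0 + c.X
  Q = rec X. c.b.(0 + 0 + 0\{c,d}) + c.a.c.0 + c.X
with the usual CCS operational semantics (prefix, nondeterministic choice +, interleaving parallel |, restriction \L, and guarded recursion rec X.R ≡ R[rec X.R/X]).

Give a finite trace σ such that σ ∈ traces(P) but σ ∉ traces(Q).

cacb

Reachable graph of P (7 states):
  s0 = rec X. c.b.(0 + 0 + 0\{c,d}) + c.a.c.b.0 + c.X ⊢ --c--▸ s0, --c--▸ s1, --c--▸ s2
  s1 = a.c.b.0 ⊢ --a--▸ s3
  s2 = b.(0 + 0 + 0\{c,d}) ⊢ --b--▸ s4
  s3 = c.b.0 ⊢ --c--▸ s5
  s4 = 0 + 0 + 0\{c,d} ⊢ ∅
  s5 = b.0 ⊢ --b--▸ s6
  s6 = 0 ⊢ ∅
Reachable graph of Q (6 states):
  t0 = rec X. c.b.(0 + 0 + 0\{c,d}) + c.a.c.0 + c.X ⊢ --c--▸ t0, --c--▸ t1, --c--▸ t2
  t1 = a.c.0 ⊢ --a--▸ t3
  t2 = b.(0 + 0 + 0\{c,d}) ⊢ --b--▸ t4
  t3 = c.0 ⊢ --c--▸ t5
  t4 = 0 + 0 + 0\{c,d} ⊢ ∅
  t5 = 0 ⊢ ∅
Run σ = ⟨cacb⟩ on P: start {s0}
  after c @ step 1: {s0, s1, s2}
  after a @ step 2: {s3}
  after c @ step 3: {s5}
  after b @ step 4: {s6}
  ✓ P
Run σ = ⟨cacb⟩ on Q: start {t0}
  after c @ step 1: {t0, t1, t2}
  after a @ step 2: {t3}
  after c @ step 3: {t5}
  after b @ step 4: no successor for Q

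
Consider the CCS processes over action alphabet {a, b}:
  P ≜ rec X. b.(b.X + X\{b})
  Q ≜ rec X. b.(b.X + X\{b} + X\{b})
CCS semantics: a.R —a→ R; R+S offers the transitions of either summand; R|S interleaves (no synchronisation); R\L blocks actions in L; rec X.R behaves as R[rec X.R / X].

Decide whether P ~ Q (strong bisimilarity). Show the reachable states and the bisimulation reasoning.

P's transition system — 2 states:
  p0 = rec X. b.(b.X + X\{b}) | --b--▸ p1
  p1 = b.(rec X. b.(b.X + X\{b})) + (rec X. b.(b.X + X\{b}))\{b} | --b--▸ p0
Q's transition system — 2 states:
  q0 = rec X. b.(b.X + X\{b} + X\{b}) | --b--▸ q1
  q1 = b.(rec X. b.(b.X + X\{b} + X\{b})) + (rec X. b.(b.X + X\{b} + X\{b}))\{b} + (rec X. b.(b.X + X\{b} + X\{b}))\{b} | --b--▸ q0
Bisimilarity quotient blocks:
  B0 = {p0, p1, q0, q1}
p0 ∈ B0, q0 ∈ B0 → same block

bisimilar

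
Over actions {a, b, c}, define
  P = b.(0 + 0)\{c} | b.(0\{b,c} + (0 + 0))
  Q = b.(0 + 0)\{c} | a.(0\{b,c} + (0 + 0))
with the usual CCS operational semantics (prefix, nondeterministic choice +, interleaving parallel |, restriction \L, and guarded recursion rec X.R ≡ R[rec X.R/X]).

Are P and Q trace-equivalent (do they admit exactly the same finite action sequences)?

trace-distinct — witness ⟨bb⟩

Reachable graph of P (4 states):
  u0 = b.(0 + 0)\{c} | b.(0\{b,c} + (0 + 0)) has moves =b=> u1, =b=> u2
  u1 = (0 + 0)\{c} | b.(0\{b,c} + (0 + 0)) has moves =b=> u3
  u2 = b.(0 + 0)\{c} | (0\{b,c} + (0 + 0)) has moves =b=> u3
  u3 = (0 + 0)\{c} | (0\{b,c} + (0 + 0)) has moves deadlocked
Reachable graph of Q (4 states):
  v0 = b.(0 + 0)\{c} | a.(0\{b,c} + (0 + 0)) has moves =a=> v1, =b=> v2
  v1 = b.(0 + 0)\{c} | (0\{b,c} + (0 + 0)) has moves =b=> v3
  v2 = (0 + 0)\{c} | a.(0\{b,c} + (0 + 0)) has moves =a=> v3
  v3 = (0 + 0)\{c} | (0\{b,c} + (0 + 0)) has moves deadlocked
Trace ⟨bb⟩ through P, begin at {u0}:
  step 1 (b): {u1, u2}
  step 2 (b): {u3}
  ✓ P
Trace ⟨bb⟩ through Q, begin at {v0}:
  step 1 (b): {v2}
  step 2 (b): ∅  — Q cannot continue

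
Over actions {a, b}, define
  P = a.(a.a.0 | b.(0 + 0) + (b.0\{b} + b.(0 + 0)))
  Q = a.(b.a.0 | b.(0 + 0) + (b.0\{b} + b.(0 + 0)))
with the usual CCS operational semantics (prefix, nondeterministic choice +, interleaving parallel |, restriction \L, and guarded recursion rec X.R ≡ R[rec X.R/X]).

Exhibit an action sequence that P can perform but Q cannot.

P's transition system — 9 states:
  p0 = a.(a.a.0 | b.(0 + 0) + (b.0\{b} + b.(0 + 0))) → --a--▸ p1
  p1 = a.a.0 | b.(0 + 0) + (b.0\{b} + b.(0 + 0)) → --a--▸ p2, --b--▸ p3, --b--▸ p4, --b--▸ p5
  p2 = a.0 | b.(0 + 0) → --a--▸ p6, --b--▸ p7
  p3 = 0 + 0 → ·
  p4 = 0\{b} → ·
  p5 = a.a.0 | (0 + 0) → --a--▸ p7
  p6 = 0 | b.(0 + 0) → --b--▸ p8
  p7 = a.0 | (0 + 0) → --a--▸ p8
  p8 = 0 | (0 + 0) → ·
Q's transition system — 9 states:
  q0 = a.(b.a.0 | b.(0 + 0) + (b.0\{b} + b.(0 + 0))) → --a--▸ q1
  q1 = b.a.0 | b.(0 + 0) + (b.0\{b} + b.(0 + 0)) → --b--▸ q2, --b--▸ q3, --b--▸ q4, --b--▸ q5
  q2 = 0 + 0 → ·
  q3 = 0\{b} → ·
  q4 = a.0 | b.(0 + 0) → --a--▸ q6, --b--▸ q7
  q5 = b.a.0 | (0 + 0) → --b--▸ q7
  q6 = 0 | b.(0 + 0) → --b--▸ q8
  q7 = a.0 | (0 + 0) → --a--▸ q8
  q8 = 0 | (0 + 0) → ·
Trace ⟨aa⟩ through P, begin at {p0}:
  step 1 (a): {p1}
  step 2 (a): {p2}
  P completes σ.
Trace ⟨aa⟩ through Q, begin at {q0}:
  step 1 (a): {q1}
  step 2 (a): no successor for Q

aa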